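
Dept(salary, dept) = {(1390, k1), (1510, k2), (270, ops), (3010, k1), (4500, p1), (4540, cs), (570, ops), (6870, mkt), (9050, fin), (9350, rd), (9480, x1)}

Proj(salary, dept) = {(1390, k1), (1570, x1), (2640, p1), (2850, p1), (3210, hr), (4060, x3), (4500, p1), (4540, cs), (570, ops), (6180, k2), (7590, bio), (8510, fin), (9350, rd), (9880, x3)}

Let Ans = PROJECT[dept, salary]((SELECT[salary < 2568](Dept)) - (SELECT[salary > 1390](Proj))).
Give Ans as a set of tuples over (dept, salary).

Apply σ_{salary < 2568}; surviving tuples: {(1390, k1), (1510, k2), (270, ops), (570, ops)}
Apply σ_{salary > 1390}; surviving tuples: {(1570, x1), (2640, p1), (2850, p1), (3210, hr), (4060, x3), (4500, p1), (4540, cs), (6180, k2), (7590, bio), (8510, fin), (9350, rd), (9880, x3)}
Taking the difference: {(1390, k1), (1510, k2), (270, ops), (570, ops)}
π_{dept, salary} gives {(k1, 1390), (k2, 1510), (ops, 270), (ops, 570)}.

{(k1, 1390), (k2, 1510), (ops, 270), (ops, 570)}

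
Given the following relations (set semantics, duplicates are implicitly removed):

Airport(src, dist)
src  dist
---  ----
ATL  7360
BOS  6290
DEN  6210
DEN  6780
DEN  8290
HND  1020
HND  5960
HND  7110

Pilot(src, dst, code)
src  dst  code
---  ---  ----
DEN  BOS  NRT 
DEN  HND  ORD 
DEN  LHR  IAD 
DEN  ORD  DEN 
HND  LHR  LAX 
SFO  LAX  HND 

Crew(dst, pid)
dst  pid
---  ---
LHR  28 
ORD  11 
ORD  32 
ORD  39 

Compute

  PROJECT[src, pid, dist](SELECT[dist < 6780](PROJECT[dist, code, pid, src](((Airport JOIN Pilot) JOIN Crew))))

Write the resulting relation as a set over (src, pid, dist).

{(DEN, 11, 6210), (DEN, 28, 6210), (DEN, 32, 6210), (DEN, 39, 6210), (HND, 28, 1020), (HND, 28, 5960)}

Airport ⋈ Pilot (natural join on src): {(DEN, 6210, BOS, NRT), (DEN, 6210, HND, ORD), (DEN, 6210, LHR, IAD), (DEN, 6210, ORD, DEN), (DEN, 6780, BOS, NRT), (DEN, 6780, HND, ORD), (DEN, 6780, LHR, IAD), (DEN, 6780, ORD, DEN), (DEN, 8290, BOS, NRT), (DEN, 8290, HND, ORD), (DEN, 8290, LHR, IAD), (DEN, 8290, ORD, DEN), (HND, 1020, LHR, LAX), (HND, 5960, LHR, LAX), (HND, 7110, LHR, LAX)}
(Airport JOIN Pilot) ⋈ Crew (natural join on dst): {(DEN, 6210, LHR, IAD, 28), (DEN, 6210, ORD, DEN, 11), (DEN, 6210, ORD, DEN, 32), (DEN, 6210, ORD, DEN, 39), (DEN, 6780, LHR, IAD, 28), (DEN, 6780, ORD, DEN, 11), (DEN, 6780, ORD, DEN, 32), (DEN, 6780, ORD, DEN, 39), (DEN, 8290, LHR, IAD, 28), (DEN, 8290, ORD, DEN, 11), (DEN, 8290, ORD, DEN, 32), (DEN, 8290, ORD, DEN, 39), (HND, 1020, LHR, LAX, 28), (HND, 5960, LHR, LAX, 28), (HND, 7110, LHR, LAX, 28)}
Keep only column(s) dist, code, pid, src: {(1020, LAX, 28, HND), (5960, LAX, 28, HND), (6210, DEN, 11, DEN), (6210, DEN, 32, DEN), (6210, DEN, 39, DEN), (6210, IAD, 28, DEN), (6780, DEN, 11, DEN), (6780, DEN, 32, DEN), (6780, DEN, 39, DEN), (6780, IAD, 28, DEN), (7110, LAX, 28, HND), (8290, DEN, 11, DEN), (8290, DEN, 32, DEN), (8290, DEN, 39, DEN), (8290, IAD, 28, DEN)}
Selection dist < 6780: {(1020, LAX, 28, HND), (5960, LAX, 28, HND), (6210, DEN, 11, DEN), (6210, DEN, 32, DEN), (6210, DEN, 39, DEN), (6210, IAD, 28, DEN)}
Keep only column(s) src, pid, dist: {(DEN, 11, 6210), (DEN, 28, 6210), (DEN, 32, 6210), (DEN, 39, 6210), (HND, 28, 1020), (HND, 28, 5960)}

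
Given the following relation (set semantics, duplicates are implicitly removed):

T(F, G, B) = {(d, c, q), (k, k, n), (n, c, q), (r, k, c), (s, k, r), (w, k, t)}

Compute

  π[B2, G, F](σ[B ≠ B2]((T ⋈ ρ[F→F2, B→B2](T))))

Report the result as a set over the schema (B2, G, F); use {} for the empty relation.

{(c, k, k), (c, k, s), (c, k, w), (n, k, r), (n, k, s), (n, k, w), (r, k, k), (r, k, r), (r, k, w), (t, k, k), (t, k, r), (t, k, s)}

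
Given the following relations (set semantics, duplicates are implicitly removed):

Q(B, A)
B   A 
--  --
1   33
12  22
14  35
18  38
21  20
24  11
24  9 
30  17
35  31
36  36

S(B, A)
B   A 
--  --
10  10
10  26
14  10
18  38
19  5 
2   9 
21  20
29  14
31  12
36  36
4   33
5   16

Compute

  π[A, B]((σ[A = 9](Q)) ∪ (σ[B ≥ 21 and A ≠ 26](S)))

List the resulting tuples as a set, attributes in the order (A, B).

σ[A = 9]: keep tuples satisfying A = 9 → {(24, 9)}
σ[B ≥ 21 and A ≠ 26]: keep tuples satisfying B ≥ 21 and A ≠ 26 → {(21, 20), (29, 14), (31, 12), (36, 36)}
Set union of the two operands is {(21, 20), (24, 9), (29, 14), (31, 12), (36, 36)}.
π_{A, B} gives {(12, 31), (14, 29), (20, 21), (36, 36), (9, 24)}.

{(12, 31), (14, 29), (20, 21), (36, 36), (9, 24)}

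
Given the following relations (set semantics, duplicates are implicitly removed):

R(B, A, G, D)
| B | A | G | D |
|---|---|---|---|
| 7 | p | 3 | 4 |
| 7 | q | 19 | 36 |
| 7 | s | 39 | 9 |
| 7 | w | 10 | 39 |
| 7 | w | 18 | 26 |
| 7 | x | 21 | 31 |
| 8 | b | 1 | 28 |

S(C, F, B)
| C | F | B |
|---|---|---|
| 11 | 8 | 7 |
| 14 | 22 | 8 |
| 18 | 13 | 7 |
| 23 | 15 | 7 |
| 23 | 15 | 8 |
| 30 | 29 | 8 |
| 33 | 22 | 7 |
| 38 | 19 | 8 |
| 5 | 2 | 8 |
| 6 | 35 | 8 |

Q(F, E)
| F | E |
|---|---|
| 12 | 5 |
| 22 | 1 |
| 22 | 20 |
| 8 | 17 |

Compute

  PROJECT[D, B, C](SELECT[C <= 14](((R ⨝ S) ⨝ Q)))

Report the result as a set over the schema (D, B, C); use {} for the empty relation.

{(26, 7, 11), (28, 8, 14), (31, 7, 11), (36, 7, 11), (39, 7, 11), (4, 7, 11), (9, 7, 11)}

Natural join on B: {(7, p, 3, 4, 11, 8), (7, p, 3, 4, 18, 13), (7, p, 3, 4, 23, 15), (7, p, 3, 4, 33, 22), (7, q, 19, 36, 11, 8), (7, q, 19, 36, 18, 13), (7, q, 19, 36, 23, 15), (7, q, 19, 36, 33, 22), (7, s, 39, 9, 11, 8), (7, s, 39, 9, 18, 13), (7, s, 39, 9, 23, 15), (7, s, 39, 9, 33, 22), (7, w, 10, 39, 11, 8), (7, w, 10, 39, 18, 13), (7, w, 10, 39, 23, 15), (7, w, 10, 39, 33, 22), (7, w, 18, 26, 11, 8), (7, w, 18, 26, 18, 13), (7, w, 18, 26, 23, 15), (7, w, 18, 26, 33, 22), (7, x, 21, 31, 11, 8), (7, x, 21, 31, 18, 13), (7, x, 21, 31, 23, 15), (7, x, 21, 31, 33, 22), (8, b, 1, 28, 14, 22), (8, b, 1, 28, 23, 15), (8, b, 1, 28, 30, 29), (8, b, 1, 28, 38, 19), (8, b, 1, 28, 5, 2), (8, b, 1, 28, 6, 35)}
Natural join on F: {(7, p, 3, 4, 11, 8, 17), (7, p, 3, 4, 33, 22, 1), (7, p, 3, 4, 33, 22, 20), (7, q, 19, 36, 11, 8, 17), (7, q, 19, 36, 33, 22, 1), (7, q, 19, 36, 33, 22, 20), (7, s, 39, 9, 11, 8, 17), (7, s, 39, 9, 33, 22, 1), (7, s, 39, 9, 33, 22, 20), (7, w, 10, 39, 11, 8, 17), (7, w, 10, 39, 33, 22, 1), (7, w, 10, 39, 33, 22, 20), (7, w, 18, 26, 11, 8, 17), (7, w, 18, 26, 33, 22, 1), (7, w, 18, 26, 33, 22, 20), (7, x, 21, 31, 11, 8, 17), (7, x, 21, 31, 33, 22, 1), (7, x, 21, 31, 33, 22, 20), (8, b, 1, 28, 14, 22, 1), (8, b, 1, 28, 14, 22, 20)}
Selection C <= 14: {(7, p, 3, 4, 11, 8, 17), (7, q, 19, 36, 11, 8, 17), (7, s, 39, 9, 11, 8, 17), (7, w, 10, 39, 11, 8, 17), (7, w, 18, 26, 11, 8, 17), (7, x, 21, 31, 11, 8, 17), (8, b, 1, 28, 14, 22, 1), (8, b, 1, 28, 14, 22, 20)}
π[D, B, C]: project onto (D, B, C) (1 duplicate(s) eliminated) → {(26, 7, 11), (28, 8, 14), (31, 7, 11), (36, 7, 11), (39, 7, 11), (4, 7, 11), (9, 7, 11)}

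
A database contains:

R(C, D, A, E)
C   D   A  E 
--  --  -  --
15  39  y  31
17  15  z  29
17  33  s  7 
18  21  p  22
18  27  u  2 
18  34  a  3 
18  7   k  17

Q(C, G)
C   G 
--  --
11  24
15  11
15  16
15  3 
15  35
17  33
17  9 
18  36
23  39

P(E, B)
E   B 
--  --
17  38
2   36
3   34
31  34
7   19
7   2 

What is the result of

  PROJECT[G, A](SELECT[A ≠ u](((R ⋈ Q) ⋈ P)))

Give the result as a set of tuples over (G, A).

Joining R and Q on C yields {(15, 39, y, 31, 11), (15, 39, y, 31, 16), (15, 39, y, 31, 3), (15, 39, y, 31, 35), (17, 15, z, 29, 33), (17, 15, z, 29, 9), (17, 33, s, 7, 33), (17, 33, s, 7, 9), (18, 21, p, 22, 36), (18, 27, u, 2, 36), (18, 34, a, 3, 36), (18, 7, k, 17, 36)}.
Joining (R ⋈ Q) and P on E yields {(15, 39, y, 31, 11, 34), (15, 39, y, 31, 16, 34), (15, 39, y, 31, 3, 34), (15, 39, y, 31, 35, 34), (17, 33, s, 7, 33, 19), (17, 33, s, 7, 33, 2), (17, 33, s, 7, 9, 19), (17, 33, s, 7, 9, 2), (18, 27, u, 2, 36, 36), (18, 34, a, 3, 36, 34), (18, 7, k, 17, 36, 38)}.
σ[A ≠ u]: keep tuples satisfying A ≠ u → {(15, 39, y, 31, 11, 34), (15, 39, y, 31, 16, 34), (15, 39, y, 31, 3, 34), (15, 39, y, 31, 35, 34), (17, 33, s, 7, 33, 19), (17, 33, s, 7, 33, 2), (17, 33, s, 7, 9, 19), (17, 33, s, 7, 9, 2), (18, 34, a, 3, 36, 34), (18, 7, k, 17, 36, 38)}
Projecting to G, A (2 duplicate(s) eliminated): {(11, y), (16, y), (3, y), (33, s), (35, y), (36, a), (36, k), (9, s)}

{(11, y), (16, y), (3, y), (33, s), (35, y), (36, a), (36, k), (9, s)}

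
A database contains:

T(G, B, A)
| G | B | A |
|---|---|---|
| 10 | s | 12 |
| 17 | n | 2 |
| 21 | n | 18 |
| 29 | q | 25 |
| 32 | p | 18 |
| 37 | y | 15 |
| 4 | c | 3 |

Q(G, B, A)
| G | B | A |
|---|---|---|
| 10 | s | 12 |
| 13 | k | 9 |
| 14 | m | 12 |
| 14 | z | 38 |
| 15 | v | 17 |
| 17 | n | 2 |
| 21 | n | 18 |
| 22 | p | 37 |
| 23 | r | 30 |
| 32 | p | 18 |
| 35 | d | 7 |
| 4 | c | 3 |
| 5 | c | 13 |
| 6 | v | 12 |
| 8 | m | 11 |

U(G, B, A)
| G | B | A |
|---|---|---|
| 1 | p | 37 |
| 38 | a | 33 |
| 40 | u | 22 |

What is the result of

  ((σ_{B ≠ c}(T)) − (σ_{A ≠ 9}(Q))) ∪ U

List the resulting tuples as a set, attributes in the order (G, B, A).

{(1, p, 37), (29, q, 25), (37, y, 15), (38, a, 33), (40, u, 22)}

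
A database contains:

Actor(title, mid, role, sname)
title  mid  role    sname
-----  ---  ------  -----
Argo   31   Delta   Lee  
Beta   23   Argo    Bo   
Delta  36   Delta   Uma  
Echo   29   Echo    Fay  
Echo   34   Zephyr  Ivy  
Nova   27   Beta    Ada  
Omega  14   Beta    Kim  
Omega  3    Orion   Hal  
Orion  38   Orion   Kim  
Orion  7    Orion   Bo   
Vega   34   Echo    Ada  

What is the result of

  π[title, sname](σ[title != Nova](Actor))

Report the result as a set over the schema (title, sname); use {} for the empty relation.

Selection title != Nova: {(Argo, 31, Delta, Lee), (Beta, 23, Argo, Bo), (Delta, 36, Delta, Uma), (Echo, 29, Echo, Fay), (Echo, 34, Zephyr, Ivy), (Omega, 14, Beta, Kim), (Omega, 3, Orion, Hal), (Orion, 38, Orion, Kim), (Orion, 7, Orion, Bo), (Vega, 34, Echo, Ada)}
Keep only column(s) title, sname: {(Argo, Lee), (Beta, Bo), (Delta, Uma), (Echo, Fay), (Echo, Ivy), (Omega, Hal), (Omega, Kim), (Orion, Bo), (Orion, Kim), (Vega, Ada)}

{(Argo, Lee), (Beta, Bo), (Delta, Uma), (Echo, Fay), (Echo, Ivy), (Omega, Hal), (Omega, Kim), (Orion, Bo), (Orion, Kim), (Vega, Ada)}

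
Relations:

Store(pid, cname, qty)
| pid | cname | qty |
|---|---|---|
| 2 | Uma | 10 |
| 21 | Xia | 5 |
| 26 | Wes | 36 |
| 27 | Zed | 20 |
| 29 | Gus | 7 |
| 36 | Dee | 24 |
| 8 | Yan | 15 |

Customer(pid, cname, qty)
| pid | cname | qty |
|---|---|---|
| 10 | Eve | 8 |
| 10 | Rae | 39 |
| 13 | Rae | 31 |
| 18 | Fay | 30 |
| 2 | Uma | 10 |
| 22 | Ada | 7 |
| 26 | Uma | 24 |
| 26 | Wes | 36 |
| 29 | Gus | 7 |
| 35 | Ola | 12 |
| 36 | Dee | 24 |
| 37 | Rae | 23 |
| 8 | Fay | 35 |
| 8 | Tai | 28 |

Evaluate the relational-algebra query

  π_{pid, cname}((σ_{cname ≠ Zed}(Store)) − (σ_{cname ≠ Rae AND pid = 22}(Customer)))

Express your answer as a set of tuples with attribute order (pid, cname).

{(2, Uma), (21, Xia), (26, Wes), (29, Gus), (36, Dee), (8, Yan)}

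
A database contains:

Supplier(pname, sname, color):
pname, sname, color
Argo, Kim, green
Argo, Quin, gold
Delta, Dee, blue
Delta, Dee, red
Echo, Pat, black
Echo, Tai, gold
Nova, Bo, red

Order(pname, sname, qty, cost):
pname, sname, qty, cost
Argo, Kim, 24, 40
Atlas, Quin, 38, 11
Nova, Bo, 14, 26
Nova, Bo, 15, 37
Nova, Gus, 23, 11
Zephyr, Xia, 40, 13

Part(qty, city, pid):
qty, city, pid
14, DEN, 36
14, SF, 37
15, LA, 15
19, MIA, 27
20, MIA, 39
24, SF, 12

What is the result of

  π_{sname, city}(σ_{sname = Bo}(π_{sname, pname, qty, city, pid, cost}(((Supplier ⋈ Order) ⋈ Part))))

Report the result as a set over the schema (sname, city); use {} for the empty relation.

Joining Supplier and Order on pname, sname yields {(Argo, Kim, green, 24, 40), (Nova, Bo, red, 14, 26), (Nova, Bo, red, 15, 37)}.
Joining (Supplier ⋈ Order) and Part on qty yields {(Argo, Kim, green, 24, 40, SF, 12), (Nova, Bo, red, 14, 26, DEN, 36), (Nova, Bo, red, 14, 26, SF, 37), (Nova, Bo, red, 15, 37, LA, 15)}.
π_{sname, pname, qty, city, pid, cost} gives {(Bo, Nova, 14, DEN, 36, 26), (Bo, Nova, 14, SF, 37, 26), (Bo, Nova, 15, LA, 15, 37), (Kim, Argo, 24, SF, 12, 40)}.
σ[sname = Bo]: keep tuples satisfying sname = Bo → {(Bo, Nova, 14, DEN, 36, 26), (Bo, Nova, 14, SF, 37, 26), (Bo, Nova, 15, LA, 15, 37)}
π_{sname, city} gives {(Bo, DEN), (Bo, LA), (Bo, SF)}.

{(Bo, DEN), (Bo, LA), (Bo, SF)}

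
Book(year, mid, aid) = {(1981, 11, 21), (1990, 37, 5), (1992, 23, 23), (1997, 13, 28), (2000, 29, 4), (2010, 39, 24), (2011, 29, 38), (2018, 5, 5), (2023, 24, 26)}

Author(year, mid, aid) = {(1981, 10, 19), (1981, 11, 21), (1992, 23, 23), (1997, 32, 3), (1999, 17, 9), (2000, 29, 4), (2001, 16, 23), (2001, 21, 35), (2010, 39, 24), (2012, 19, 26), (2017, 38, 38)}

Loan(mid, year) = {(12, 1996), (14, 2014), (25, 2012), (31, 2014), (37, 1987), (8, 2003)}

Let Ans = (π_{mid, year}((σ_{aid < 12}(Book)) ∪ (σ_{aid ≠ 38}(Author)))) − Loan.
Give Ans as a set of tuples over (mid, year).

{(10, 1981), (11, 1981), (16, 2001), (17, 1999), (19, 2012), (21, 2001), (23, 1992), (29, 2000), (32, 1997), (37, 1990), (39, 2010), (5, 2018)}

Filtering on aid < 12 leaves {(1990, 37, 5), (2000, 29, 4), (2018, 5, 5)}.
Filtering on aid ≠ 38 leaves {(1981, 10, 19), (1981, 11, 21), (1992, 23, 23), (1997, 32, 3), (1999, 17, 9), (2000, 29, 4), (2001, 16, 23), (2001, 21, 35), (2010, 39, 24), (2012, 19, 26)}.
Set union of the two operands is {(1981, 10, 19), (1981, 11, 21), (1990, 37, 5), (1992, 23, 23), (1997, 32, 3), (1999, 17, 9), (2000, 29, 4), (2001, 16, 23), (2001, 21, 35), (2010, 39, 24), (2012, 19, 26), (2018, 5, 5)}.
Projecting to mid, year: {(10, 1981), (11, 1981), (16, 2001), (17, 1999), (19, 2012), (21, 2001), (23, 1992), (29, 2000), (32, 1997), (37, 1990), (39, 2010), (5, 2018)}
Set difference of the two operands is {(10, 1981), (11, 1981), (16, 2001), (17, 1999), (19, 2012), (21, 2001), (23, 1992), (29, 2000), (32, 1997), (37, 1990), (39, 2010), (5, 2018)}.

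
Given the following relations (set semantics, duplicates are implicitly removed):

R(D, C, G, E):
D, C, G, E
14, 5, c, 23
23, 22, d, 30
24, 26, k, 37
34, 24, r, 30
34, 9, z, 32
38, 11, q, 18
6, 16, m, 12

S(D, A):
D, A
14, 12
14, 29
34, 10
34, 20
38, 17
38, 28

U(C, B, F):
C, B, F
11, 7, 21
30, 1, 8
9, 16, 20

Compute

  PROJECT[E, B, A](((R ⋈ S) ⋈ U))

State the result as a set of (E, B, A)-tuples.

Joining R and S on D yields {(14, 5, c, 23, 12), (14, 5, c, 23, 29), (34, 24, r, 30, 10), (34, 24, r, 30, 20), (34, 9, z, 32, 10), (34, 9, z, 32, 20), (38, 11, q, 18, 17), (38, 11, q, 18, 28)}.
Joining (R ⋈ S) and U on C yields {(34, 9, z, 32, 10, 16, 20), (34, 9, z, 32, 20, 16, 20), (38, 11, q, 18, 17, 7, 21), (38, 11, q, 18, 28, 7, 21)}.
Projecting to E, B, A: {(18, 7, 17), (18, 7, 28), (32, 16, 10), (32, 16, 20)}

{(18, 7, 17), (18, 7, 28), (32, 16, 10), (32, 16, 20)}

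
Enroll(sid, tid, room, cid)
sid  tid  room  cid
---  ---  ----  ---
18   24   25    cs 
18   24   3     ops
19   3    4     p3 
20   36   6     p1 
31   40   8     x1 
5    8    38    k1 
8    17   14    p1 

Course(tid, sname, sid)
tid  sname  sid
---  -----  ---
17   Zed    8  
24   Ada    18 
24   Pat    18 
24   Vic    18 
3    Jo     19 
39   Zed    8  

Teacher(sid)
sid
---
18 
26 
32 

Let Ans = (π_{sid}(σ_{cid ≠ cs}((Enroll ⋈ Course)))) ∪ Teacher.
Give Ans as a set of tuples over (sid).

Joining Enroll and Course on sid, tid yields {(18, 24, 25, cs, Ada), (18, 24, 25, cs, Pat), (18, 24, 25, cs, Vic), (18, 24, 3, ops, Ada), (18, 24, 3, ops, Pat), (18, 24, 3, ops, Vic), (19, 3, 4, p3, Jo), (8, 17, 14, p1, Zed)}.
Selection cid ≠ cs: {(18, 24, 3, ops, Ada), (18, 24, 3, ops, Pat), (18, 24, 3, ops, Vic), (19, 3, 4, p3, Jo), (8, 17, 14, p1, Zed)}
Projecting to sid (2 duplicate(s) eliminated): {18, 19, 8}
Union: {18, 19, 8} with {18, 26, 32} → {18, 19, 26, 32, 8}

{18, 19, 26, 32, 8}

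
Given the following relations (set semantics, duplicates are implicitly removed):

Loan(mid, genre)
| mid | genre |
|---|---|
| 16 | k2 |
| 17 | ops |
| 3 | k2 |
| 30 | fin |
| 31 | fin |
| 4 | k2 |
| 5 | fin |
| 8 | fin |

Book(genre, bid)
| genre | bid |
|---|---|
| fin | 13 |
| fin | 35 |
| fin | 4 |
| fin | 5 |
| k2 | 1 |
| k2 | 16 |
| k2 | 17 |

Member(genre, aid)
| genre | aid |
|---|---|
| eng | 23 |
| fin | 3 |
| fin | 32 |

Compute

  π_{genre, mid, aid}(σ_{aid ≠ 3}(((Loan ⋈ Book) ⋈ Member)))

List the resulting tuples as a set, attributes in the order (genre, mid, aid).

Natural join on genre: {(16, k2, 1), (16, k2, 16), (16, k2, 17), (3, k2, 1), (3, k2, 16), (3, k2, 17), (30, fin, 13), (30, fin, 35), (30, fin, 4), (30, fin, 5), (31, fin, 13), (31, fin, 35), (31, fin, 4), (31, fin, 5), (4, k2, 1), (4, k2, 16), (4, k2, 17), (5, fin, 13), (5, fin, 35), (5, fin, 4), (5, fin, 5), (8, fin, 13), (8, fin, 35), (8, fin, 4), (8, fin, 5)}
Natural join on genre: {(30, fin, 13, 3), (30, fin, 13, 32), (30, fin, 35, 3), (30, fin, 35, 32), (30, fin, 4, 3), (30, fin, 4, 32), (30, fin, 5, 3), (30, fin, 5, 32), (31, fin, 13, 3), (31, fin, 13, 32), (31, fin, 35, 3), (31, fin, 35, 32), (31, fin, 4, 3), (31, fin, 4, 32), (31, fin, 5, 3), (31, fin, 5, 32), (5, fin, 13, 3), (5, fin, 13, 32), (5, fin, 35, 3), (5, fin, 35, 32), (5, fin, 4, 3), (5, fin, 4, 32), (5, fin, 5, 3), (5, fin, 5, 32), (8, fin, 13, 3), (8, fin, 13, 32), (8, fin, 35, 3), (8, fin, 35, 32), (8, fin, 4, 3), (8, fin, 4, 32), (8, fin, 5, 3), (8, fin, 5, 32)}
Selection aid ≠ 3: {(30, fin, 13, 32), (30, fin, 35, 32), (30, fin, 4, 32), (30, fin, 5, 32), (31, fin, 13, 32), (31, fin, 35, 32), (31, fin, 4, 32), (31, fin, 5, 32), (5, fin, 13, 32), (5, fin, 35, 32), (5, fin, 4, 32), (5, fin, 5, 32), (8, fin, 13, 32), (8, fin, 35, 32), (8, fin, 4, 32), (8, fin, 5, 32)}
Keep only column(s) genre, mid, aid (12 duplicate(s) eliminated): {(fin, 30, 32), (fin, 31, 32), (fin, 5, 32), (fin, 8, 32)}

{(fin, 30, 32), (fin, 31, 32), (fin, 5, 32), (fin, 8, 32)}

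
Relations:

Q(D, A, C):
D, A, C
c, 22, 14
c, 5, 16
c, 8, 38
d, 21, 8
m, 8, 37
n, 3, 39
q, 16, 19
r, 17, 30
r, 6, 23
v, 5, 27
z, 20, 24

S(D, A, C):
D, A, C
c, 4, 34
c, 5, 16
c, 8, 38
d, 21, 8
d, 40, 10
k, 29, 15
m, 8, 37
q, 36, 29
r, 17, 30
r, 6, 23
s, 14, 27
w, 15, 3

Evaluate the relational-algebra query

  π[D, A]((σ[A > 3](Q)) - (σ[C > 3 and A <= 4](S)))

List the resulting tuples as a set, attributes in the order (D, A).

{(c, 22), (c, 5), (c, 8), (d, 21), (m, 8), (q, 16), (r, 17), (r, 6), (v, 5), (z, 20)}

Apply σ_{A > 3}; surviving tuples: {(c, 22, 14), (c, 5, 16), (c, 8, 38), (d, 21, 8), (m, 8, 37), (q, 16, 19), (r, 17, 30), (r, 6, 23), (v, 5, 27), (z, 20, 24)}
Apply σ_{C > 3 and A <= 4}; surviving tuples: {(c, 4, 34)}
Difference: {(c, 22, 14), (c, 5, 16), (c, 8, 38), (d, 21, 8), (m, 8, 37), (q, 16, 19), (r, 17, 30), (r, 6, 23), (v, 5, 27), (z, 20, 24)} with {(c, 4, 34)} → {(c, 22, 14), (c, 5, 16), (c, 8, 38), (d, 21, 8), (m, 8, 37), (q, 16, 19), (r, 17, 30), (r, 6, 23), (v, 5, 27), (z, 20, 24)}
π[D, A]: project onto (D, A) → {(c, 22), (c, 5), (c, 8), (d, 21), (m, 8), (q, 16), (r, 17), (r, 6), (v, 5), (z, 20)}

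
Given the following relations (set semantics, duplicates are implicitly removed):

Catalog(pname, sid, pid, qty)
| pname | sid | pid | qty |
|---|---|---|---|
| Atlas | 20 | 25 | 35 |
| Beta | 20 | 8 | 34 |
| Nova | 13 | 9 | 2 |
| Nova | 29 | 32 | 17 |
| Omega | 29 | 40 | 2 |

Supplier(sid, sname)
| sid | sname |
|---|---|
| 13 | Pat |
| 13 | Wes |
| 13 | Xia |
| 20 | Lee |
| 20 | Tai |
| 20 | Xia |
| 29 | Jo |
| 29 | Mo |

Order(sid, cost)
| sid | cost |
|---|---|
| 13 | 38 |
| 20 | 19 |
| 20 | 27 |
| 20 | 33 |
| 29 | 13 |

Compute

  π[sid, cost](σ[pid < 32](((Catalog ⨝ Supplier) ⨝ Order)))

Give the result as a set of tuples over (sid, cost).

Catalog ⋈ Supplier (natural join on sid): {(Atlas, 20, 25, 35, Lee), (Atlas, 20, 25, 35, Tai), (Atlas, 20, 25, 35, Xia), (Beta, 20, 8, 34, Lee), (Beta, 20, 8, 34, Tai), (Beta, 20, 8, 34, Xia), (Nova, 13, 9, 2, Pat), (Nova, 13, 9, 2, Wes), (Nova, 13, 9, 2, Xia), (Nova, 29, 32, 17, Jo), (Nova, 29, 32, 17, Mo), (Omega, 29, 40, 2, Jo), (Omega, 29, 40, 2, Mo)}
(Catalog ⨝ Supplier) ⋈ Order (natural join on sid): {(Atlas, 20, 25, 35, Lee, 19), (Atlas, 20, 25, 35, Lee, 27), (Atlas, 20, 25, 35, Lee, 33), (Atlas, 20, 25, 35, Tai, 19), (Atlas, 20, 25, 35, Tai, 27), (Atlas, 20, 25, 35, Tai, 33), (Atlas, 20, 25, 35, Xia, 19), (Atlas, 20, 25, 35, Xia, 27), (Atlas, 20, 25, 35, Xia, 33), (Beta, 20, 8, 34, Lee, 19), (Beta, 20, 8, 34, Lee, 27), (Beta, 20, 8, 34, Lee, 33), (Beta, 20, 8, 34, Tai, 19), (Beta, 20, 8, 34, Tai, 27), (Beta, 20, 8, 34, Tai, 33), (Beta, 20, 8, 34, Xia, 19), (Beta, 20, 8, 34, Xia, 27), (Beta, 20, 8, 34, Xia, 33), (Nova, 13, 9, 2, Pat, 38), (Nova, 13, 9, 2, Wes, 38), (Nova, 13, 9, 2, Xia, 38), (Nova, 29, 32, 17, Jo, 13), (Nova, 29, 32, 17, Mo, 13), (Omega, 29, 40, 2, Jo, 13), (Omega, 29, 40, 2, Mo, 13)}
Apply σ_{pid < 32}; surviving tuples: {(Atlas, 20, 25, 35, Lee, 19), (Atlas, 20, 25, 35, Lee, 27), (Atlas, 20, 25, 35, Lee, 33), (Atlas, 20, 25, 35, Tai, 19), (Atlas, 20, 25, 35, Tai, 27), (Atlas, 20, 25, 35, Tai, 33), (Atlas, 20, 25, 35, Xia, 19), (Atlas, 20, 25, 35, Xia, 27), (Atlas, 20, 25, 35, Xia, 33), (Beta, 20, 8, 34, Lee, 19), (Beta, 20, 8, 34, Lee, 27), (Beta, 20, 8, 34, Lee, 33), (Beta, 20, 8, 34, Tai, 19), (Beta, 20, 8, 34, Tai, 27), (Beta, 20, 8, 34, Tai, 33), (Beta, 20, 8, 34, Xia, 19), (Beta, 20, 8, 34, Xia, 27), (Beta, 20, 8, 34, Xia, 33), (Nova, 13, 9, 2, Pat, 38), (Nova, 13, 9, 2, Wes, 38), (Nova, 13, 9, 2, Xia, 38)}
π_{sid, cost} gives {(13, 38), (20, 19), (20, 27), (20, 33)} (17 duplicate(s) eliminated).

{(13, 38), (20, 19), (20, 27), (20, 33)}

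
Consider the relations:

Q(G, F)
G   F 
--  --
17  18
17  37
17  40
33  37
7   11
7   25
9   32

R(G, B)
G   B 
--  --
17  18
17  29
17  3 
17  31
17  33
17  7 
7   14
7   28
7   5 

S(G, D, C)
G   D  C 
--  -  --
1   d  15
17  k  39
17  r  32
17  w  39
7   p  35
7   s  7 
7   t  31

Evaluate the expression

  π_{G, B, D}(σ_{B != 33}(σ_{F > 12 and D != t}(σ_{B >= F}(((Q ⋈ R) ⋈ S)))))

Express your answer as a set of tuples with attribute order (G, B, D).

Joining Q and R on G yields {(17, 18, 18), (17, 18, 29), (17, 18, 3), (17, 18, 31), (17, 18, 33), (17, 18, 7), (17, 37, 18), (17, 37, 29), (17, 37, 3), (17, 37, 31), (17, 37, 33), (17, 37, 7), (17, 40, 18), (17, 40, 29), (17, 40, 3), (17, 40, 31), (17, 40, 33), (17, 40, 7), (7, 11, 14), (7, 11, 28), (7, 11, 5), (7, 25, 14), (7, 25, 28), (7, 25, 5)}.
Joining (Q ⋈ R) and S on G yields {(17, 18, 18, k, 39), (17, 18, 18, r, 32), (17, 18, 18, w, 39), (17, 18, 29, k, 39), (17, 18, 29, r, 32), (17, 18, 29, w, 39), (17, 18, 3, k, 39), (17, 18, 3, r, 32), (17, 18, 3, w, 39), (17, 18, 31, k, 39), (17, 18, 31, r, 32), (17, 18, 31, w, 39), (17, 18, 33, k, 39), (17, 18, 33, r, 32), (17, 18, 33, w, 39), (17, 18, 7, k, 39), (17, 18, 7, r, 32), (17, 18, 7, w, 39), (17, 37, 18, k, 39), (17, 37, 18, r, 32), (17, 37, 18, w, 39), (17, 37, 29, k, 39), (17, 37, 29, r, 32), (17, 37, 29, w, 39), (17, 37, 3, k, 39), (17, 37, 3, r, 32), (17, 37, 3, w, 39), (17, 37, 31, k, 39), (17, 37, 31, r, 32), (17, 37, 31, w, 39), (17, 37, 33, k, 39), (17, 37, 33, r, 32), (17, 37, 33, w, 39), (17, 37, 7, k, 39), (17, 37, 7, r, 32), (17, 37, 7, w, 39), (17, 40, 18, k, 39), (17, 40, 18, r, 32), (17, 40, 18, w, 39), (17, 40, 29, k, 39), (17, 40, 29, r, 32), (17, 40, 29, w, 39), (17, 40, 3, k, 39), (17, 40, 3, r, 32), (17, 40, 3, w, 39), (17, 40, 31, k, 39), (17, 40, 31, r, 32), (17, 40, 31, w, 39), (17, 40, 33, k, 39), (17, 40, 33, r, 32), (17, 40, 33, w, 39), (17, 40, 7, k, 39), (17, 40, 7, r, 32), (17, 40, 7, w, 39), (7, 11, 14, p, 35), (7, 11, 14, s, 7), (7, 11, 14, t, 31), (7, 11, 28, p, 35), (7, 11, 28, s, 7), (7, 11, 28, t, 31), (7, 11, 5, p, 35), (7, 11, 5, s, 7), (7, 11, 5, t, 31), (7, 25, 14, p, 35), (7, 25, 14, s, 7), (7, 25, 14, t, 31), (7, 25, 28, p, 35), (7, 25, 28, s, 7), (7, 25, 28, t, 31), (7, 25, 5, p, 35), (7, 25, 5, s, 7), (7, 25, 5, t, 31)}.
Filtering on B >= F leaves {(17, 18, 18, k, 39), (17, 18, 18, r, 32), (17, 18, 18, w, 39), (17, 18, 29, k, 39), (17, 18, 29, r, 32), (17, 18, 29, w, 39), (17, 18, 31, k, 39), (17, 18, 31, r, 32), (17, 18, 31, w, 39), (17, 18, 33, k, 39), (17, 18, 33, r, 32), (17, 18, 33, w, 39), (7, 11, 14, p, 35), (7, 11, 14, s, 7), (7, 11, 14, t, 31), (7, 11, 28, p, 35), (7, 11, 28, s, 7), (7, 11, 28, t, 31), (7, 25, 28, p, 35), (7, 25, 28, s, 7), (7, 25, 28, t, 31)}.
Filtering on F > 12 and D != t leaves {(17, 18, 18, k, 39), (17, 18, 18, r, 32), (17, 18, 18, w, 39), (17, 18, 29, k, 39), (17, 18, 29, r, 32), (17, 18, 29, w, 39), (17, 18, 31, k, 39), (17, 18, 31, r, 32), (17, 18, 31, w, 39), (17, 18, 33, k, 39), (17, 18, 33, r, 32), (17, 18, 33, w, 39), (7, 25, 28, p, 35), (7, 25, 28, s, 7)}.
Filtering on B != 33 leaves {(17, 18, 18, k, 39), (17, 18, 18, r, 32), (17, 18, 18, w, 39), (17, 18, 29, k, 39), (17, 18, 29, r, 32), (17, 18, 29, w, 39), (17, 18, 31, k, 39), (17, 18, 31, r, 32), (17, 18, 31, w, 39), (7, 25, 28, p, 35), (7, 25, 28, s, 7)}.
π[G, B, D]: project onto (G, B, D) → {(17, 18, k), (17, 18, r), (17, 18, w), (17, 29, k), (17, 29, r), (17, 29, w), (17, 31, k), (17, 31, r), (17, 31, w), (7, 28, p), (7, 28, s)}

{(17, 18, k), (17, 18, r), (17, 18, w), (17, 29, k), (17, 29, r), (17, 29, w), (17, 31, k), (17, 31, r), (17, 31, w), (7, 28, p), (7, 28, s)}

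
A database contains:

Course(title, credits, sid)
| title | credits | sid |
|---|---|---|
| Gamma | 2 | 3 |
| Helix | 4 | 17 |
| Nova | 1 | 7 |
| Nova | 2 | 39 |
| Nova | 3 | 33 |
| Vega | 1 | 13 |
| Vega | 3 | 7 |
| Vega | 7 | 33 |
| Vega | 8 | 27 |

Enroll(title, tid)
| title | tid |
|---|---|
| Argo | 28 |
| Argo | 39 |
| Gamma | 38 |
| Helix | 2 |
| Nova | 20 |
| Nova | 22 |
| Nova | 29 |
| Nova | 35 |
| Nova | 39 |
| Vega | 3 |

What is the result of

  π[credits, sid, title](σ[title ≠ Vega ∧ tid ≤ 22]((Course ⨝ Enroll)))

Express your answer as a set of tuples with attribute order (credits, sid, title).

Course ⋈ Enroll (natural join on title): {(Gamma, 2, 3, 38), (Helix, 4, 17, 2), (Nova, 1, 7, 20), (Nova, 1, 7, 22), (Nova, 1, 7, 29), (Nova, 1, 7, 35), (Nova, 1, 7, 39), (Nova, 2, 39, 20), (Nova, 2, 39, 22), (Nova, 2, 39, 29), (Nova, 2, 39, 35), (Nova, 2, 39, 39), (Nova, 3, 33, 20), (Nova, 3, 33, 22), (Nova, 3, 33, 29), (Nova, 3, 33, 35), (Nova, 3, 33, 39), (Vega, 1, 13, 3), (Vega, 3, 7, 3), (Vega, 7, 33, 3), (Vega, 8, 27, 3)}
Selection title ≠ Vega ∧ tid ≤ 22: {(Helix, 4, 17, 2), (Nova, 1, 7, 20), (Nova, 1, 7, 22), (Nova, 2, 39, 20), (Nova, 2, 39, 22), (Nova, 3, 33, 20), (Nova, 3, 33, 22)}
π[credits, sid, title]: project onto (credits, sid, title) (3 duplicate(s) eliminated) → {(1, 7, Nova), (2, 39, Nova), (3, 33, Nova), (4, 17, Helix)}

{(1, 7, Nova), (2, 39, Nova), (3, 33, Nova), (4, 17, Helix)}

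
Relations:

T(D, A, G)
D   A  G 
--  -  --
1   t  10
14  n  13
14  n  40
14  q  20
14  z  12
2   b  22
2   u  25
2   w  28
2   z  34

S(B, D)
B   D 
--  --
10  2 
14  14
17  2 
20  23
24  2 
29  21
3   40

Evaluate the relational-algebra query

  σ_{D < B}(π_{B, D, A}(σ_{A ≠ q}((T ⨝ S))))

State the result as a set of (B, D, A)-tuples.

Natural join on D: {(14, n, 13, 14), (14, n, 40, 14), (14, q, 20, 14), (14, z, 12, 14), (2, b, 22, 10), (2, b, 22, 17), (2, b, 22, 24), (2, u, 25, 10), (2, u, 25, 17), (2, u, 25, 24), (2, w, 28, 10), (2, w, 28, 17), (2, w, 28, 24), (2, z, 34, 10), (2, z, 34, 17), (2, z, 34, 24)}
Filtering on A ≠ q leaves {(14, n, 13, 14), (14, n, 40, 14), (14, z, 12, 14), (2, b, 22, 10), (2, b, 22, 17), (2, b, 22, 24), (2, u, 25, 10), (2, u, 25, 17), (2, u, 25, 24), (2, w, 28, 10), (2, w, 28, 17), (2, w, 28, 24), (2, z, 34, 10), (2, z, 34, 17), (2, z, 34, 24)}.
Keep only column(s) B, D, A (1 duplicate(s) eliminated): {(10, 2, b), (10, 2, u), (10, 2, w), (10, 2, z), (14, 14, n), (14, 14, z), (17, 2, b), (17, 2, u), (17, 2, w), (17, 2, z), (24, 2, b), (24, 2, u), (24, 2, w), (24, 2, z)}
Filtering on D < B leaves {(10, 2, b), (10, 2, u), (10, 2, w), (10, 2, z), (17, 2, b), (17, 2, u), (17, 2, w), (17, 2, z), (24, 2, b), (24, 2, u), (24, 2, w), (24, 2, z)}.

{(10, 2, b), (10, 2, u), (10, 2, w), (10, 2, z), (17, 2, b), (17, 2, u), (17, 2, w), (17, 2, z), (24, 2, b), (24, 2, u), (24, 2, w), (24, 2, z)}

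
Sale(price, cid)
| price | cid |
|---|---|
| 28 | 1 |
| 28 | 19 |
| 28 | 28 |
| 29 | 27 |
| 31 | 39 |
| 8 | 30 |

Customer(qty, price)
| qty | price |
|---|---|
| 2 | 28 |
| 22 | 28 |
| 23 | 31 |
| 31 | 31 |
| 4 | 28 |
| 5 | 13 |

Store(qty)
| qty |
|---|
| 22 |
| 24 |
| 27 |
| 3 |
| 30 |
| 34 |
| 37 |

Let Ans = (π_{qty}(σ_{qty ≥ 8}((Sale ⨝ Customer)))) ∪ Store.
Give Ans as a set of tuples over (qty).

{22, 23, 24, 27, 3, 30, 31, 34, 37}

Joining Sale and Customer on price yields {(28, 1, 2), (28, 1, 22), (28, 1, 4), (28, 19, 2), (28, 19, 22), (28, 19, 4), (28, 28, 2), (28, 28, 22), (28, 28, 4), (31, 39, 23), (31, 39, 31)}.
σ[qty ≥ 8]: keep tuples satisfying qty ≥ 8 → {(28, 1, 22), (28, 19, 22), (28, 28, 22), (31, 39, 23), (31, 39, 31)}
Keep only column(s) qty (2 duplicate(s) eliminated): {22, 23, 31}
Taking the union: {22, 23, 24, 27, 3, 30, 31, 34, 37}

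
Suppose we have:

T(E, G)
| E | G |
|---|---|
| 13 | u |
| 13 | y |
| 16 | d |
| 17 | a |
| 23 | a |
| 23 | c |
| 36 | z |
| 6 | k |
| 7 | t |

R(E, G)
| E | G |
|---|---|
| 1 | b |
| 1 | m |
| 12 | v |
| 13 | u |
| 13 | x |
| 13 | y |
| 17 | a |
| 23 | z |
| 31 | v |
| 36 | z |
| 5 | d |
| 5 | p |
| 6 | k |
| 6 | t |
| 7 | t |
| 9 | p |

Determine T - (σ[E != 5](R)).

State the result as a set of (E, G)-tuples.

{(16, d), (23, a), (23, c)}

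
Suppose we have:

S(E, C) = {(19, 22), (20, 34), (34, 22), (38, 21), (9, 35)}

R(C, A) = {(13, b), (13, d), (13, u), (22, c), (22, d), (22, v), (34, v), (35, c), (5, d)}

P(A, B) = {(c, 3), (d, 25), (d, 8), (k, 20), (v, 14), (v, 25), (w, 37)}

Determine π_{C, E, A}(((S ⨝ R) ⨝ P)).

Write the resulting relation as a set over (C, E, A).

Joining S and R on C yields {(19, 22, c), (19, 22, d), (19, 22, v), (20, 34, v), (34, 22, c), (34, 22, d), (34, 22, v), (9, 35, c)}.
Joining (S ⨝ R) and P on A yields {(19, 22, c, 3), (19, 22, d, 25), (19, 22, d, 8), (19, 22, v, 14), (19, 22, v, 25), (20, 34, v, 14), (20, 34, v, 25), (34, 22, c, 3), (34, 22, d, 25), (34, 22, d, 8), (34, 22, v, 14), (34, 22, v, 25), (9, 35, c, 3)}.
Keep only column(s) C, E, A (5 duplicate(s) eliminated): {(22, 19, c), (22, 19, d), (22, 19, v), (22, 34, c), (22, 34, d), (22, 34, v), (34, 20, v), (35, 9, c)}

{(22, 19, c), (22, 19, d), (22, 19, v), (22, 34, c), (22, 34, d), (22, 34, v), (34, 20, v), (35, 9, c)}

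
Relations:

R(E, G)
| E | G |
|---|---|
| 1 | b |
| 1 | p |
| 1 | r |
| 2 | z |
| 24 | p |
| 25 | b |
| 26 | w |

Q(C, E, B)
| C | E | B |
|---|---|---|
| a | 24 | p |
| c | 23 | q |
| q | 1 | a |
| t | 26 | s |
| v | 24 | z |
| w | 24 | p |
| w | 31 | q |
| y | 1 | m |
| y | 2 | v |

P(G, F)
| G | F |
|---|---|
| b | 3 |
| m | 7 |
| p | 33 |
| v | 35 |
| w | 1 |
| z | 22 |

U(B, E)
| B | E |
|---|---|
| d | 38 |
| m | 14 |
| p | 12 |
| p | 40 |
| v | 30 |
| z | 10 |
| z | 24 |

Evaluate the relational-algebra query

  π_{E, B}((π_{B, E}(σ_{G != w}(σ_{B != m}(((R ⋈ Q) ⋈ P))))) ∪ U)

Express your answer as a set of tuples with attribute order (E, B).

Joining R and Q on E yields {(1, b, q, a), (1, b, y, m), (1, p, q, a), (1, p, y, m), (1, r, q, a), (1, r, y, m), (2, z, y, v), (24, p, a, p), (24, p, v, z), (24, p, w, p), (26, w, t, s)}.
Joining (R ⋈ Q) and P on G yields {(1, b, q, a, 3), (1, b, y, m, 3), (1, p, q, a, 33), (1, p, y, m, 33), (2, z, y, v, 22), (24, p, a, p, 33), (24, p, v, z, 33), (24, p, w, p, 33), (26, w, t, s, 1)}.
Apply σ_{B != m}; surviving tuples: {(1, b, q, a, 3), (1, p, q, a, 33), (2, z, y, v, 22), (24, p, a, p, 33), (24, p, v, z, 33), (24, p, w, p, 33), (26, w, t, s, 1)}
Apply σ_{G != w}; surviving tuples: {(1, b, q, a, 3), (1, p, q, a, 33), (2, z, y, v, 22), (24, p, a, p, 33), (24, p, v, z, 33), (24, p, w, p, 33)}
Projecting to B, E (2 duplicate(s) eliminated): {(a, 1), (p, 24), (v, 2), (z, 24)}
Taking the union: {(a, 1), (d, 38), (m, 14), (p, 12), (p, 24), (p, 40), (v, 2), (v, 30), (z, 10), (z, 24)}
Projecting to E, B: {(1, a), (10, z), (12, p), (14, m), (2, v), (24, p), (24, z), (30, v), (38, d), (40, p)}

{(1, a), (10, z), (12, p), (14, m), (2, v), (24, p), (24, z), (30, v), (38, d), (40, p)}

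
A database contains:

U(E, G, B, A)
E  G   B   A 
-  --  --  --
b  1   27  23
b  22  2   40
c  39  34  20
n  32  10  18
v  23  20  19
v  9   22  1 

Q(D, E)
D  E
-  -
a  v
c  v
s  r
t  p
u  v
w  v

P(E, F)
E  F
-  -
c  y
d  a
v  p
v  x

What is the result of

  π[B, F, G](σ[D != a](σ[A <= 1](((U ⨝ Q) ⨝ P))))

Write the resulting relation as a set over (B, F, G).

Joining U and Q on E yields {(v, 23, 20, 19, a), (v, 23, 20, 19, c), (v, 23, 20, 19, u), (v, 23, 20, 19, w), (v, 9, 22, 1, a), (v, 9, 22, 1, c), (v, 9, 22, 1, u), (v, 9, 22, 1, w)}.
Joining (U ⨝ Q) and P on E yields {(v, 23, 20, 19, a, p), (v, 23, 20, 19, a, x), (v, 23, 20, 19, c, p), (v, 23, 20, 19, c, x), (v, 23, 20, 19, u, p), (v, 23, 20, 19, u, x), (v, 23, 20, 19, w, p), (v, 23, 20, 19, w, x), (v, 9, 22, 1, a, p), (v, 9, 22, 1, a, x), (v, 9, 22, 1, c, p), (v, 9, 22, 1, c, x), (v, 9, 22, 1, u, p), (v, 9, 22, 1, u, x), (v, 9, 22, 1, w, p), (v, 9, 22, 1, w, x)}.
Selection A <= 1: {(v, 9, 22, 1, a, p), (v, 9, 22, 1, a, x), (v, 9, 22, 1, c, p), (v, 9, 22, 1, c, x), (v, 9, 22, 1, u, p), (v, 9, 22, 1, u, x), (v, 9, 22, 1, w, p), (v, 9, 22, 1, w, x)}
Selection D != a: {(v, 9, 22, 1, c, p), (v, 9, 22, 1, c, x), (v, 9, 22, 1, u, p), (v, 9, 22, 1, u, x), (v, 9, 22, 1, w, p), (v, 9, 22, 1, w, x)}
π[B, F, G]: project onto (B, F, G) (4 duplicate(s) eliminated) → {(22, p, 9), (22, x, 9)}

{(22, p, 9), (22, x, 9)}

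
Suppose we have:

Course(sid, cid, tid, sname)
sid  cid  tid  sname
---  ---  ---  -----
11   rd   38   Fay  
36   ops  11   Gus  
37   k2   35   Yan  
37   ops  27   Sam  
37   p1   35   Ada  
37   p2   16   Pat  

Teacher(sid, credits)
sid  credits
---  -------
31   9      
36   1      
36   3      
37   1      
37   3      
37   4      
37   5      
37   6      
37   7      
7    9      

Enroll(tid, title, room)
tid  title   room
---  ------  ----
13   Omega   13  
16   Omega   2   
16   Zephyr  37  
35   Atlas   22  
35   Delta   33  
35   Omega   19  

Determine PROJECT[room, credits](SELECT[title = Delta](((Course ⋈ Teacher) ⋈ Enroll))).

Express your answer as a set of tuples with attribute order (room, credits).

Course ⋈ Teacher (natural join on sid): {(36, ops, 11, Gus, 1), (36, ops, 11, Gus, 3), (37, k2, 35, Yan, 1), (37, k2, 35, Yan, 3), (37, k2, 35, Yan, 4), (37, k2, 35, Yan, 5), (37, k2, 35, Yan, 6), (37, k2, 35, Yan, 7), (37, ops, 27, Sam, 1), (37, ops, 27, Sam, 3), (37, ops, 27, Sam, 4), (37, ops, 27, Sam, 5), (37, ops, 27, Sam, 6), (37, ops, 27, Sam, 7), (37, p1, 35, Ada, 1), (37, p1, 35, Ada, 3), (37, p1, 35, Ada, 4), (37, p1, 35, Ada, 5), (37, p1, 35, Ada, 6), (37, p1, 35, Ada, 7), (37, p2, 16, Pat, 1), (37, p2, 16, Pat, 3), (37, p2, 16, Pat, 4), (37, p2, 16, Pat, 5), (37, p2, 16, Pat, 6), (37, p2, 16, Pat, 7)}
(Course ⋈ Teacher) ⋈ Enroll (natural join on tid): {(37, k2, 35, Yan, 1, Atlas, 22), (37, k2, 35, Yan, 1, Delta, 33), (37, k2, 35, Yan, 1, Omega, 19), (37, k2, 35, Yan, 3, Atlas, 22), (37, k2, 35, Yan, 3, Delta, 33), (37, k2, 35, Yan, 3, Omega, 19), (37, k2, 35, Yan, 4, Atlas, 22), (37, k2, 35, Yan, 4, Delta, 33), (37, k2, 35, Yan, 4, Omega, 19), (37, k2, 35, Yan, 5, Atlas, 22), (37, k2, 35, Yan, 5, Delta, 33), (37, k2, 35, Yan, 5, Omega, 19), (37, k2, 35, Yan, 6, Atlas, 22), (37, k2, 35, Yan, 6, Delta, 33), (37, k2, 35, Yan, 6, Omega, 19), (37, k2, 35, Yan, 7, Atlas, 22), (37, k2, 35, Yan, 7, Delta, 33), (37, k2, 35, Yan, 7, Omega, 19), (37, p1, 35, Ada, 1, Atlas, 22), (37, p1, 35, Ada, 1, Delta, 33), (37, p1, 35, Ada, 1, Omega, 19), (37, p1, 35, Ada, 3, Atlas, 22), (37, p1, 35, Ada, 3, Delta, 33), (37, p1, 35, Ada, 3, Omega, 19), (37, p1, 35, Ada, 4, Atlas, 22), (37, p1, 35, Ada, 4, Delta, 33), (37, p1, 35, Ada, 4, Omega, 19), (37, p1, 35, Ada, 5, Atlas, 22), (37, p1, 35, Ada, 5, Delta, 33), (37, p1, 35, Ada, 5, Omega, 19), (37, p1, 35, Ada, 6, Atlas, 22), (37, p1, 35, Ada, 6, Delta, 33), (37, p1, 35, Ada, 6, Omega, 19), (37, p1, 35, Ada, 7, Atlas, 22), (37, p1, 35, Ada, 7, Delta, 33), (37, p1, 35, Ada, 7, Omega, 19), (37, p2, 16, Pat, 1, Omega, 2), (37, p2, 16, Pat, 1, Zephyr, 37), (37, p2, 16, Pat, 3, Omega, 2), (37, p2, 16, Pat, 3, Zephyr, 37), (37, p2, 16, Pat, 4, Omega, 2), (37, p2, 16, Pat, 4, Zephyr, 37), (37, p2, 16, Pat, 5, Omega, 2), (37, p2, 16, Pat, 5, Zephyr, 37), (37, p2, 16, Pat, 6, Omega, 2), (37, p2, 16, Pat, 6, Zephyr, 37), (37, p2, 16, Pat, 7, Omega, 2), (37, p2, 16, Pat, 7, Zephyr, 37)}
σ[title = Delta]: keep tuples satisfying title = Delta → {(37, k2, 35, Yan, 1, Delta, 33), (37, k2, 35, Yan, 3, Delta, 33), (37, k2, 35, Yan, 4, Delta, 33), (37, k2, 35, Yan, 5, Delta, 33), (37, k2, 35, Yan, 6, Delta, 33), (37, k2, 35, Yan, 7, Delta, 33), (37, p1, 35, Ada, 1, Delta, 33), (37, p1, 35, Ada, 3, Delta, 33), (37, p1, 35, Ada, 4, Delta, 33), (37, p1, 35, Ada, 5, Delta, 33), (37, p1, 35, Ada, 6, Delta, 33), (37, p1, 35, Ada, 7, Delta, 33)}
Keep only column(s) room, credits (6 duplicate(s) eliminated): {(33, 1), (33, 3), (33, 4), (33, 5), (33, 6), (33, 7)}

{(33, 1), (33, 3), (33, 4), (33, 5), (33, 6), (33, 7)}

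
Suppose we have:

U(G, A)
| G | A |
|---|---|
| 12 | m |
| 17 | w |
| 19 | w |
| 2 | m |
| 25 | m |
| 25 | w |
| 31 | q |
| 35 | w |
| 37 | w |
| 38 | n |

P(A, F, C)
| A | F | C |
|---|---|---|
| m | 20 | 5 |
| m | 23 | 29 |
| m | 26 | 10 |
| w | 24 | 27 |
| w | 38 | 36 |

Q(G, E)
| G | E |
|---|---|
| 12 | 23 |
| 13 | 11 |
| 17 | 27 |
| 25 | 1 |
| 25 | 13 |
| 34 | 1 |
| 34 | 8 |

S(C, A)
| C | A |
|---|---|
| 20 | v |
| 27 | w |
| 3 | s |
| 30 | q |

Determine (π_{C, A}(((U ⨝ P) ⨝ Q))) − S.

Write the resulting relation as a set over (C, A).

U ⋈ P (natural join on A): {(12, m, 20, 5), (12, m, 23, 29), (12, m, 26, 10), (17, w, 24, 27), (17, w, 38, 36), (19, w, 24, 27), (19, w, 38, 36), (2, m, 20, 5), (2, m, 23, 29), (2, m, 26, 10), (25, m, 20, 5), (25, m, 23, 29), (25, m, 26, 10), (25, w, 24, 27), (25, w, 38, 36), (35, w, 24, 27), (35, w, 38, 36), (37, w, 24, 27), (37, w, 38, 36)}
(U ⨝ P) ⋈ Q (natural join on G): {(12, m, 20, 5, 23), (12, m, 23, 29, 23), (12, m, 26, 10, 23), (17, w, 24, 27, 27), (17, w, 38, 36, 27), (25, m, 20, 5, 1), (25, m, 20, 5, 13), (25, m, 23, 29, 1), (25, m, 23, 29, 13), (25, m, 26, 10, 1), (25, m, 26, 10, 13), (25, w, 24, 27, 1), (25, w, 24, 27, 13), (25, w, 38, 36, 1), (25, w, 38, 36, 13)}
Keep only column(s) C, A (10 duplicate(s) eliminated): {(10, m), (27, w), (29, m), (36, w), (5, m)}
Taking the difference: {(10, m), (29, m), (36, w), (5, m)}

{(10, m), (29, m), (36, w), (5, m)}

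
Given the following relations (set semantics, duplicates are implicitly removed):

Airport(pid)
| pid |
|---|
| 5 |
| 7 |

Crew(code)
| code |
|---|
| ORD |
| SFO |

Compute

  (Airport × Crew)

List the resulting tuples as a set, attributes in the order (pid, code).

{(5, ORD), (5, SFO), (7, ORD), (7, SFO)}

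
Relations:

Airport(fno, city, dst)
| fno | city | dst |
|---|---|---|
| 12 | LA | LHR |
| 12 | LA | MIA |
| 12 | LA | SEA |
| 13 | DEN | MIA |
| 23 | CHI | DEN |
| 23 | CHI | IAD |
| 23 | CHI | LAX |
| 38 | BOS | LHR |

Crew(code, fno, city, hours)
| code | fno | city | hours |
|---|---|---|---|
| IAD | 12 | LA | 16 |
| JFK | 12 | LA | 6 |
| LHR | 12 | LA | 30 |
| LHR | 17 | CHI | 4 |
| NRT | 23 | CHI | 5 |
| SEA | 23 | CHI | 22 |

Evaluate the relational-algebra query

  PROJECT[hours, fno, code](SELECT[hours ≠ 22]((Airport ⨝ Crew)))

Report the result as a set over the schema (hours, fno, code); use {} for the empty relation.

{(16, 12, IAD), (30, 12, LHR), (5, 23, NRT), (6, 12, JFK)}

Airport ⋈ Crew (natural join on fno, city): {(12, LA, LHR, IAD, 16), (12, LA, LHR, JFK, 6), (12, LA, LHR, LHR, 30), (12, LA, MIA, IAD, 16), (12, LA, MIA, JFK, 6), (12, LA, MIA, LHR, 30), (12, LA, SEA, IAD, 16), (12, LA, SEA, JFK, 6), (12, LA, SEA, LHR, 30), (23, CHI, DEN, NRT, 5), (23, CHI, DEN, SEA, 22), (23, CHI, IAD, NRT, 5), (23, CHI, IAD, SEA, 22), (23, CHI, LAX, NRT, 5), (23, CHI, LAX, SEA, 22)}
σ[hours ≠ 22]: keep tuples satisfying hours ≠ 22 → {(12, LA, LHR, IAD, 16), (12, LA, LHR, JFK, 6), (12, LA, LHR, LHR, 30), (12, LA, MIA, IAD, 16), (12, LA, MIA, JFK, 6), (12, LA, MIA, LHR, 30), (12, LA, SEA, IAD, 16), (12, LA, SEA, JFK, 6), (12, LA, SEA, LHR, 30), (23, CHI, DEN, NRT, 5), (23, CHI, IAD, NRT, 5), (23, CHI, LAX, NRT, 5)}
Keep only column(s) hours, fno, code (8 duplicate(s) eliminated): {(16, 12, IAD), (30, 12, LHR), (5, 23, NRT), (6, 12, JFK)}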